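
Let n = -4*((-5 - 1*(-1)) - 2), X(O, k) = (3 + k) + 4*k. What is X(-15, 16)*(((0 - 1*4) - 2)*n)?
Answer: -11952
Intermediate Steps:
X(O, k) = 3 + 5*k
n = 24 (n = -4*((-5 + 1) - 2) = -4*(-4 - 2) = -4*(-6) = 24)
X(-15, 16)*(((0 - 1*4) - 2)*n) = (3 + 5*16)*(((0 - 1*4) - 2)*24) = (3 + 80)*(((0 - 4) - 2)*24) = 83*((-4 - 2)*24) = 83*(-6*24) = 83*(-144) = -11952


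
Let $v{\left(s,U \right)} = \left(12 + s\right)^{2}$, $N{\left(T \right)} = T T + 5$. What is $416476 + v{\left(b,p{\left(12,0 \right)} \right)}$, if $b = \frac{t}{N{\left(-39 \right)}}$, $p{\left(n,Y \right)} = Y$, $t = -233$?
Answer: $\frac{970164516017}{2328676} \approx 4.1662 \cdot 10^{5}$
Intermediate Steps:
$N{\left(T \right)} = 5 + T^{2}$ ($N{\left(T \right)} = T^{2} + 5 = 5 + T^{2}$)
$b = - \frac{233}{1526}$ ($b = - \frac{233}{5 + \left(-39\right)^{2}} = - \frac{233}{5 + 1521} = - \frac{233}{1526} \approx -0.15269$)
$416476 + v{\left(b,p{\left(12,0 \right)} \right)} = 416476 + \left(12 - \frac{233}{1526}\right)^{2} = 416476 + \left(\frac{18079}{1526}\right)^{2} = 416476 + \frac{326850241}{2328676} = \frac{970164516017}{2328676}$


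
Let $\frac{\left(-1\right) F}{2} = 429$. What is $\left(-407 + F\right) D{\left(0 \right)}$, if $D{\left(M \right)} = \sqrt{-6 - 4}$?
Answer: $- 1265 i \sqrt{10} \approx - 4000.3 i$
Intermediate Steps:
$F = -858$ ($F = \left(-2\right) 429 = -858$)
$D{\left(M \right)} = i \sqrt{10}$ ($D{\left(M \right)} = \sqrt{-10} = i \sqrt{10}$)
$\left(-407 + F\right) D{\left(0 \right)} = \left(-407 - 858\right) i \sqrt{10} = - 1265 i \sqrt{10}$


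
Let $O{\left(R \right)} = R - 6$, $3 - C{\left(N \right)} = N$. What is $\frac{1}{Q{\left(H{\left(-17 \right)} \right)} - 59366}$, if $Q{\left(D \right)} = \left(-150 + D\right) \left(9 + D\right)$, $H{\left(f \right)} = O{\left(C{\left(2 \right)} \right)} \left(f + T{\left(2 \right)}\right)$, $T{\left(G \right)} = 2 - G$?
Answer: $- \frac{1}{65476} \approx -1.5273 \cdot 10^{-5}$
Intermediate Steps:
$C{\left(N \right)} = 3 - N$
$O{\left(R \right)} = -6 + R$ ($O{\left(R \right)} = R - 6 = -6 + R$)
$H{\left(f \right)} = - 5 f$ ($H{\left(f \right)} = \left(-6 + \left(3 - 2\right)\right) \left(f + \left(2 - 2\right)\right) = \left(-6 + 1\right) \left(f + 0\right) = - 5 f$)
$\frac{1}{Q{\left(H{\left(-17 \right)} \right)} - 59366} = \frac{1}{\left(-1350 + \left(\left(-5\right) \left(-17\right)\right)^{2} - 141 \left(\left(-5\right) \left(-17\right)\right)\right) - 59366} = \frac{1}{\left(-1350 + 85^{2} - 11985\right) - 59366} = \frac{1}{\left(-1350 + 7225 - 11985\right) - 59366} = \frac{1}{-6110 - 59366} = \frac{1}{-65476} = - \frac{1}{65476}$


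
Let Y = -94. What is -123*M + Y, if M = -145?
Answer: 17741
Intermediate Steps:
-123*M + Y = -123*(-145) - 94 = 17835 - 94 = 17741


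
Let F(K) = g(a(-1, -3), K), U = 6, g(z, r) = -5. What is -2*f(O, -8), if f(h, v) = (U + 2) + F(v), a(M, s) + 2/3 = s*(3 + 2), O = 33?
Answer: -6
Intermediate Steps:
a(M, s) = -⅔ + 5*s (a(M, s) = -⅔ + s*(3 + 2) = -⅔ + s*5 = -⅔ + 5*s)
F(K) = -5
f(h, v) = 3 (f(h, v) = (6 + 2) - 5 = 8 - 5 = 3)
-2*f(O, -8) = -2*3 = -6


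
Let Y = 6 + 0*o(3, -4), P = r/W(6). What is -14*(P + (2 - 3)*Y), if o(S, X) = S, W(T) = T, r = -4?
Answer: 280/3 ≈ 93.333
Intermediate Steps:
P = -⅔ (P = -4/6 = -4*⅙ = -⅔ ≈ -0.66667)
Y = 6 (Y = 6 + 0*3 = 6 + 0 = 6)
-14*(P + (2 - 3)*Y) = -14*(-⅔ + (2 - 3)*6) = -14*(-⅔ - 1*6) = -14*(-⅔ - 6) = -14*(-20/3) = 280/3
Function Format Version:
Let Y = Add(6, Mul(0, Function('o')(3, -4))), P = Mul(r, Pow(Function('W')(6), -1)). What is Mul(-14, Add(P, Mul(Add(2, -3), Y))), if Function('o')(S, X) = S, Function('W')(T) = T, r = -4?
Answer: Rational(280, 3) ≈ 93.333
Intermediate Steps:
P = Rational(-2, 3) (P = Mul(-4, Pow(6, -1)) = Mul(-4, Rational(1, 6)) = Rational(-2, 3) ≈ -0.66667)
Y = 6 (Y = Add(6, Mul(0, 3)) = Add(6, 0) = 6)
Mul(-14, Add(P, Mul(Add(2, -3), Y))) = Mul(-14, Add(Rational(-2, 3), Mul(Add(2, -3), 6))) = Mul(-14, Add(Rational(-2, 3), Mul(-1, 6))) = Mul(-14, Add(Rational(-2, 3), -6)) = Mul(-14, Rational(-20, 3)) = Rational(280, 3)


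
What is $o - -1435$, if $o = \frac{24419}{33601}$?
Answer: $\frac{48241854}{33601} \approx 1435.7$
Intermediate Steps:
$o = \frac{24419}{33601}$ ($o = 24419 \cdot \frac{1}{33601} = \frac{24419}{33601} \approx 0.72673$)
$o - -1435 = \frac{24419}{33601} - -1435 = \frac{24419}{33601} + 1435 = \frac{48241854}{33601}$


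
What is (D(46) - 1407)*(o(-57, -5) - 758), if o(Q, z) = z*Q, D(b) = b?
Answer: 643753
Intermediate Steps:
o(Q, z) = Q*z
(D(46) - 1407)*(o(-57, -5) - 758) = (46 - 1407)*(-57*(-5) - 758) = -1361*(285 - 758) = -1361*(-473) = 643753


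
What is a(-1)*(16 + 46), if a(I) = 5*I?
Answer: -310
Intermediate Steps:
a(-1)*(16 + 46) = (5*(-1))*(16 + 46) = -5*62 = -310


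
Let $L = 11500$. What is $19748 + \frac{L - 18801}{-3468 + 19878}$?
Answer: $\frac{324057379}{16410} \approx 19748.0$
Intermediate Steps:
$19748 + \frac{L - 18801}{-3468 + 19878} = 19748 + \frac{11500 - 18801}{-3468 + 19878} = 19748 - \frac{7301}{16410} = \frac{324057379}{16410}$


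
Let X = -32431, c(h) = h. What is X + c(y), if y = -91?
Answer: -32522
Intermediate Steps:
X + c(y) = -32431 - 91 = -32522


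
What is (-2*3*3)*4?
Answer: -72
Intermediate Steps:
(-2*3*3)*4 = -6*3*4 = -18*4 = -72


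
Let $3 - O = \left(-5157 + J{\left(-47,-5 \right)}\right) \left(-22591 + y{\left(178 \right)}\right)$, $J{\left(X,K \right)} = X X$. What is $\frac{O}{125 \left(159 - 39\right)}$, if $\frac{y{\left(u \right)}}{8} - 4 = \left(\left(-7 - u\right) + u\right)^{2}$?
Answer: $- \frac{21782771}{5000} \approx -4356.6$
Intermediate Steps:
$J{\left(X,K \right)} = X^{2}$
$y{\left(u \right)} = 424$ ($y{\left(u \right)} = 32 + 8 \left(\left(-7 - u\right) + u\right)^{2} = 32 + 8 \left(-7\right)^{2} = 32 + 8 \cdot 49 = 32 + 392 = 424$)
$O = -65348313$ ($O = 3 - \left(-5157 + \left(-47\right)^{2}\right) \left(-22591 + 424\right) = 3 - \left(-5157 + 2209\right) \left(-22167\right) = 3 - \left(-2948\right) \left(-22167\right) = 3 - 65348316 = -65348313$)
$\frac{O}{125 \left(159 - 39\right)} = - \frac{65348313}{125 \left(159 - 39\right)} = - \frac{65348313}{125 \cdot 120} = - \frac{65348313}{15000} = \left(-65348313\right) \frac{1}{15000} = - \frac{21782771}{5000}$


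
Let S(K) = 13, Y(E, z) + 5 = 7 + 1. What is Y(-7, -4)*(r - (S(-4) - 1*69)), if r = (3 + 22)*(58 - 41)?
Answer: 1443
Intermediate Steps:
Y(E, z) = 3 (Y(E, z) = -5 + (7 + 1) = -5 + 8 = 3)
r = 425 (r = 25*17 = 425)
Y(-7, -4)*(r - (S(-4) - 1*69)) = 3*(425 - (13 - 1*69)) = 3*(425 - (13 - 69)) = 3*(425 - 1*(-56)) = 3*(425 + 56) = 3*481 = 1443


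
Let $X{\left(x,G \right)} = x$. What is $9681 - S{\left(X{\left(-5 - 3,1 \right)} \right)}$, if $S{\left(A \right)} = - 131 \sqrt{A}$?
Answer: $9681 + 262 i \sqrt{2} \approx 9681.0 + 370.52 i$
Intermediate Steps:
$9681 - S{\left(X{\left(-5 - 3,1 \right)} \right)} = 9681 - - 131 \sqrt{-5 - 3} = 9681 - - 131 \sqrt{-8} = 9681 - - 131 \cdot 2 i \sqrt{2} = 9681 - - 262 i \sqrt{2} = 9681 + 262 i \sqrt{2}$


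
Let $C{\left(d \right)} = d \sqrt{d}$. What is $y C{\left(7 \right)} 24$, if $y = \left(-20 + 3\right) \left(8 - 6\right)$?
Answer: $- 5712 \sqrt{7} \approx -15113.0$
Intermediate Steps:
$y = -34$ ($y = \left(-17\right) 2 = -34$)
$C{\left(d \right)} = d^{\frac{3}{2}}$
$y C{\left(7 \right)} 24 = - 34 \cdot 7^{\frac{3}{2}} \cdot 24 = - 34 \cdot 7 \sqrt{7} \cdot 24 = - 238 \sqrt{7} \cdot 24 = - 5712 \sqrt{7}$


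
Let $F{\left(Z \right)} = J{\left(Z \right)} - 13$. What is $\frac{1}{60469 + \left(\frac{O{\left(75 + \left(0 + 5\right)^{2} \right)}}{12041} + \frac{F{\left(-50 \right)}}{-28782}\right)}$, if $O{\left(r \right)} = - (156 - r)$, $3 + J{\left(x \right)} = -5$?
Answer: $\frac{115521354}{6985460302049} \approx 1.6537 \cdot 10^{-5}$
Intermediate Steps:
$J{\left(x \right)} = -8$ ($J{\left(x \right)} = -3 - 5 = -8$)
$F{\left(Z \right)} = -21$ ($F{\left(Z \right)} = -8 - 13 = -21$)
$O{\left(r \right)} = -156 + r$
$\frac{1}{60469 + \left(\frac{O{\left(75 + \left(0 + 5\right)^{2} \right)}}{12041} + \frac{F{\left(-50 \right)}}{-28782}\right)} = \frac{1}{60469 + \left(\frac{-156 + \left(75 + \left(0 + 5\right)^{2}\right)}{12041} - \frac{21}{-28782}\right)} = \frac{1}{60469 + \left(\left(-156 + \left(75 + 5^{2}\right)\right) \frac{1}{12041} - - \frac{7}{9594}\right)} = \frac{1}{60469 + \left(\left(-156 + \left(75 + 25\right)\right) \frac{1}{12041} + \frac{7}{9594}\right)} = \frac{1}{60469 + \left(\left(-156 + 100\right) \frac{1}{12041} + \frac{7}{9594}\right)} = \frac{1}{60469 + \left(\left(-56\right) \frac{1}{12041} + \frac{7}{9594}\right)} = \frac{1}{60469 + \left(- \frac{56}{12041} + \frac{7}{9594}\right)} = \frac{1}{60469 - \frac{452977}{115521354}} = \frac{1}{\frac{6985460302049}{115521354}} = \frac{115521354}{6985460302049}$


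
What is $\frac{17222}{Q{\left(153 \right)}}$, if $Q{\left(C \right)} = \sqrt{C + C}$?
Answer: $\frac{8611 \sqrt{34}}{51} \approx 984.52$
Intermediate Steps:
$Q{\left(C \right)} = \sqrt{2} \sqrt{C}$ ($Q{\left(C \right)} = \sqrt{2 C} = \sqrt{2} \sqrt{C}$)
$\frac{17222}{Q{\left(153 \right)}} = \frac{17222}{\sqrt{2} \sqrt{153}} = \frac{17222}{\sqrt{2} \cdot 3 \sqrt{17}} = \frac{17222}{3 \sqrt{34}} = 17222 \frac{\sqrt{34}}{102} = \frac{8611 \sqrt{34}}{51}$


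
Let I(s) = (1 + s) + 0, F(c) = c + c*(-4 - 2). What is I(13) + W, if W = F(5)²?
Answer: 639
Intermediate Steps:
F(c) = -5*c (F(c) = c + c*(-6) = c - 6*c = -5*c)
I(s) = 1 + s
W = 625 (W = (-5*5)² = (-25)² = 625)
I(13) + W = (1 + 13) + 625 = 14 + 625 = 639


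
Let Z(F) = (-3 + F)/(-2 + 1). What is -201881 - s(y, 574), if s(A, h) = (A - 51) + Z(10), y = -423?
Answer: -201400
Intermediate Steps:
Z(F) = 3 - F (Z(F) = (-3 + F)/(-1) = (-3 + F)*(-1) = 3 - F)
s(A, h) = -58 + A (s(A, h) = (A - 51) + (3 - 1*10) = (-51 + A) + (3 - 10) = (-51 + A) - 7 = -58 + A)
-201881 - s(y, 574) = -201881 - (-58 - 423) = -201881 - 1*(-481) = -201881 + 481 = -201400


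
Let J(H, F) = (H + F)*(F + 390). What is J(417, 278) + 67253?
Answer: 531513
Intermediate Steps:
J(H, F) = (390 + F)*(F + H) (J(H, F) = (F + H)*(390 + F) = (390 + F)*(F + H))
J(417, 278) + 67253 = (278² + 390*278 + 390*417 + 278*417) + 67253 = (77284 + 108420 + 162630 + 115926) + 67253 = 464260 + 67253 = 531513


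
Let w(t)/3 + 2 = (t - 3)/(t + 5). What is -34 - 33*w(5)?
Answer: 721/5 ≈ 144.20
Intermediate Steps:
w(t) = -6 + 3*(-3 + t)/(5 + t) (w(t) = -6 + 3*((t - 3)/(t + 5)) = -6 + 3*((-3 + t)/(5 + t)) = -6 + 3*(-3 + t)/(5 + t))
-34 - 33*w(5) = -34 - 99*(-13 - 1*5)/(5 + 5) = -34 - 99*(-13 - 5)/10 = -34 - 99*(-18)/10 = -34 - 33*(-27/5) = -34 + 891/5 = 721/5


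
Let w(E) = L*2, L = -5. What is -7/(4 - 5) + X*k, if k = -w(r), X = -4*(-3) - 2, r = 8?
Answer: 107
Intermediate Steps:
X = 10 (X = 12 - 2 = 10)
w(E) = -10 (w(E) = -5*2 = -10)
k = 10 (k = -1*(-10) = 10)
-7/(4 - 5) + X*k = -7/(4 - 5) + 10*10 = -7/(-1) + 100 = -7*(-1) + 100 = 7 + 100 = 107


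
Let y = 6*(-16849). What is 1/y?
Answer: -1/101094 ≈ -9.8918e-6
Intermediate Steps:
y = -101094
1/y = 1/(-101094) = -1/101094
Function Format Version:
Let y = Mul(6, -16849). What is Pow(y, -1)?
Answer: Rational(-1, 101094) ≈ -9.8918e-6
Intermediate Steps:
y = -101094
Pow(y, -1) = Pow(-101094, -1) = Rational(-1, 101094)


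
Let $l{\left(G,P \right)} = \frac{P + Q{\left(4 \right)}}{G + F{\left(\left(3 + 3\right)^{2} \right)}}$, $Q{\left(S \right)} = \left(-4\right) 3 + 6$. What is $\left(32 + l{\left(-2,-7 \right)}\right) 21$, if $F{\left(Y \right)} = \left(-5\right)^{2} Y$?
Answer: $\frac{603183}{898} \approx 671.7$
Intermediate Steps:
$Q{\left(S \right)} = -6$ ($Q{\left(S \right)} = -12 + 6 = -6$)
$F{\left(Y \right)} = 25 Y$
$l{\left(G,P \right)} = \frac{-6 + P}{900 + G}$ ($l{\left(G,P \right)} = \frac{P - 6}{G + 25 \left(3 + 3\right)^{2}} = \frac{-6 + P}{G + 25 \cdot 6^{2}} = \frac{-6 + P}{G + 25 \cdot 36} = \frac{-6 + P}{G + 900} = \frac{-6 + P}{900 + G}$)
$\left(32 + l{\left(-2,-7 \right)}\right) 21 = \left(32 + \frac{-6 - 7}{900 - 2}\right) 21 = \left(32 + \frac{1}{898} \left(-13\right)\right) 21 = \left(32 - \frac{13}{898}\right) 21 = \frac{28723}{898} \cdot 21 = \frac{603183}{898}$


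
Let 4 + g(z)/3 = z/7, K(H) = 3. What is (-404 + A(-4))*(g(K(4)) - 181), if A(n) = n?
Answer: 547536/7 ≈ 78219.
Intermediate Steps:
g(z) = -12 + 3*z/7 (g(z) = -12 + 3*(z/7) = -12 + 3*z/7)
(-404 + A(-4))*(g(K(4)) - 181) = (-404 - 4)*((-12 + (3/7)*3) - 181) = -408*((-12 + 9/7) - 181) = -408*(-75/7 - 181) = -408*(-1342/7) = 547536/7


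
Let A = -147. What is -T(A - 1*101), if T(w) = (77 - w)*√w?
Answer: -650*I*√62 ≈ -5118.1*I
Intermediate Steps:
T(w) = √w*(77 - w)
-T(A - 1*101) = -√(-147 - 1*101)*(77 - (-147 - 1*101)) = -√(-147 - 101)*(77 - (-147 - 101)) = -√(-248)*(77 - 1*(-248)) = -2*I*√62*(77 + 248) = -2*I*√62*325 = -650*I*√62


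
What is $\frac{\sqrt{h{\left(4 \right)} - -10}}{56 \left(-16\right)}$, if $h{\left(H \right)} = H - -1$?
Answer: $- \frac{\sqrt{15}}{896} \approx -0.0043225$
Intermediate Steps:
$h{\left(H \right)} = 1 + H$ ($h{\left(H \right)} = H + 1 = 1 + H$)
$\frac{\sqrt{h{\left(4 \right)} - -10}}{56 \left(-16\right)} = \frac{\sqrt{\left(1 + 4\right) - -10}}{56 \left(-16\right)} = \frac{\sqrt{5 + 10}}{-896} = \sqrt{15} \left(- \frac{1}{896}\right) = - \frac{\sqrt{15}}{896}$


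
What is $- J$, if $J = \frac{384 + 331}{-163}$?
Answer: $\frac{715}{163} \approx 4.3865$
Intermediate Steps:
$J = - \frac{715}{163}$ ($J = 715 \left(- \frac{1}{163}\right) = - \frac{715}{163} \approx -4.3865$)
$- J = \left(-1\right) \left(- \frac{715}{163}\right) = \frac{715}{163}$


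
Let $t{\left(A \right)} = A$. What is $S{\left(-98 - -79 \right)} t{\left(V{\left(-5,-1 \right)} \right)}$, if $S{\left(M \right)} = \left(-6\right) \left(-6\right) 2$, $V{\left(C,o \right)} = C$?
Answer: $-360$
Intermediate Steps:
$S{\left(M \right)} = 72$ ($S{\left(M \right)} = 36 \cdot 2 = 72$)
$S{\left(-98 - -79 \right)} t{\left(V{\left(-5,-1 \right)} \right)} = 72 \left(-5\right) = -360$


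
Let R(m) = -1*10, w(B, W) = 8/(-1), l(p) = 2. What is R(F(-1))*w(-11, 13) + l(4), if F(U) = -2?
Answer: 82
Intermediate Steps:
w(B, W) = -8 (w(B, W) = 8*(-1) = -8)
R(m) = -10
R(F(-1))*w(-11, 13) + l(4) = -10*(-8) + 2 = 80 + 2 = 82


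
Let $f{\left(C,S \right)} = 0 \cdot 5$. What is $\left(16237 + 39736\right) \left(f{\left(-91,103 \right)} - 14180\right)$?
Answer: $-793697140$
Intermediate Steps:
$f{\left(C,S \right)} = 0$
$\left(16237 + 39736\right) \left(f{\left(-91,103 \right)} - 14180\right) = \left(16237 + 39736\right) \left(0 - 14180\right) = 55973 \left(-14180\right) = -793697140$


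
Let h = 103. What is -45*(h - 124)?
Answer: 945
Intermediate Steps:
-45*(h - 124) = -45*(103 - 124) = -45*(-21) = 945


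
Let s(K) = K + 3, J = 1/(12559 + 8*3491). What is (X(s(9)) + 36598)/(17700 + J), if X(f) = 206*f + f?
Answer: 1582312934/716619901 ≈ 2.2080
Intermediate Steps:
J = 1/40487 (J = 1/(12559 + 27928) = 1/40487 ≈ 2.4699e-5)
s(K) = 3 + K
X(f) = 207*f
(X(s(9)) + 36598)/(17700 + J) = (207*(3 + 9) + 36598)/(17700 + 1/40487) = (207*12 + 36598)/(716619901/40487) = (2484 + 36598)*(40487/716619901) = 39082*(40487/716619901) = 1582312934/716619901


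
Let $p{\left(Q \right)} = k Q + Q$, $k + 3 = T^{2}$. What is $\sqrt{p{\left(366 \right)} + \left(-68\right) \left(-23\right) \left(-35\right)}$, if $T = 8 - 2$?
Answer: $2 i \sqrt{10574} \approx 205.66 i$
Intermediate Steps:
$T = 6$
$k = 33$ ($k = -3 + 6^{2} = -3 + 36 = 33$)
$p{\left(Q \right)} = 34 Q$ ($p{\left(Q \right)} = 33 Q + Q = 34 Q$)
$\sqrt{p{\left(366 \right)} + \left(-68\right) \left(-23\right) \left(-35\right)} = \sqrt{34 \cdot 366 + \left(-68\right) \left(-23\right) \left(-35\right)} = \sqrt{12444 + 1564 \left(-35\right)} = \sqrt{12444 - 54740} = \sqrt{-42296} = 2 i \sqrt{10574}$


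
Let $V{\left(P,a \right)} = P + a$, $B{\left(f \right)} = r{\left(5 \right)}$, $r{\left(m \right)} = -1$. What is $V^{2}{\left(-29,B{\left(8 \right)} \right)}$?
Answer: $900$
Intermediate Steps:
$B{\left(f \right)} = -1$
$V^{2}{\left(-29,B{\left(8 \right)} \right)} = \left(-29 - 1\right)^{2} = \left(-30\right)^{2} = 900$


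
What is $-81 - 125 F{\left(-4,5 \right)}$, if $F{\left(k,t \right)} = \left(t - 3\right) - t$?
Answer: $294$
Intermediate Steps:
$F{\left(k,t \right)} = -3$ ($F{\left(k,t \right)} = \left(-3 + t\right) - t = -3$)
$-81 - 125 F{\left(-4,5 \right)} = -81 - -375 = -81 + 375 = 294$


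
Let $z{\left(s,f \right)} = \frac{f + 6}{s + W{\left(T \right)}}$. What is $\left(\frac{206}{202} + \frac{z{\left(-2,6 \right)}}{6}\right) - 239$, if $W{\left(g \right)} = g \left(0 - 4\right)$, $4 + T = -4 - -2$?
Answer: $- \frac{264295}{1111} \approx -237.89$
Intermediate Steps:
$T = -6$ ($T = -4 - 2 = -6$)
$W{\left(g \right)} = - 4 g$ ($W{\left(g \right)} = g \left(-4\right) = - 4 g$)
$z{\left(s,f \right)} = \frac{6 + f}{24 + s}$ ($z{\left(s,f \right)} = \frac{f + 6}{s - -24} = \frac{6 + f}{s + 24} = \frac{6 + f}{24 + s}$)
$\left(\frac{206}{202} + \frac{z{\left(-2,6 \right)}}{6}\right) - 239 = \left(\frac{206}{202} + \frac{\frac{1}{24 - 2} \left(6 + 6\right)}{6}\right) - 239 = \left(206 \cdot \frac{1}{202} + \frac{1}{22} \cdot 12 \cdot \frac{1}{6}\right) - 239 = \left(\frac{103}{101} + \frac{1}{22} \cdot 12 \cdot \frac{1}{6}\right) - 239 = \left(\frac{103}{101} + \frac{6}{11} \cdot \frac{1}{6}\right) - 239 = \left(\frac{103}{101} + \frac{1}{11}\right) - 239 = \frac{1234}{1111} - 239 = - \frac{264295}{1111}$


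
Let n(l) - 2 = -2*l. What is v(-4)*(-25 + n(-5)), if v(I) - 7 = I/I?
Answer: -104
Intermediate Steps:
n(l) = 2 - 2*l
v(I) = 8 (v(I) = 7 + I/I = 7 + 1 = 8)
v(-4)*(-25 + n(-5)) = 8*(-25 + (2 - 2*(-5))) = 8*(-25 + (2 + 10)) = 8*(-25 + 12) = 8*(-13) = -104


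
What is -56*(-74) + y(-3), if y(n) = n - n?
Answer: 4144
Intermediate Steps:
y(n) = 0
-56*(-74) + y(-3) = -56*(-74) + 0 = 4144 + 0 = 4144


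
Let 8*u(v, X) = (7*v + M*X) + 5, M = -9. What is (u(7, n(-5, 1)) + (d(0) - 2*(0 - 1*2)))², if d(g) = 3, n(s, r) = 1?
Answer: 10201/64 ≈ 159.39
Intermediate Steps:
u(v, X) = 5/8 - 9*X/8 + 7*v/8 (u(v, X) = ((7*v - 9*X) + 5)/8 = ((-9*X + 7*v) + 5)/8 = (5 - 9*X + 7*v)/8 = 5/8 - 9*X/8 + 7*v/8)
(u(7, n(-5, 1)) + (d(0) - 2*(0 - 1*2)))² = ((5/8 - 9/8*1 + (7/8)*7) + (3 - 2*(0 - 1*2)))² = ((5/8 - 9/8 + 49/8) + (3 - 2*(0 - 2)))² = (45/8 + (3 - 2*(-2)))² = (45/8 + (3 + 4))² = (45/8 + 7)² = (101/8)² = 10201/64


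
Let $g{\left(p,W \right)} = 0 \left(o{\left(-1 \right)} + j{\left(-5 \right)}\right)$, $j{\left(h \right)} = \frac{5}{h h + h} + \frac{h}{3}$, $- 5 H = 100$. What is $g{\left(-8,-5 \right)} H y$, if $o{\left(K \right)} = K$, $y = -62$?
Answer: $0$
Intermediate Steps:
$H = -20$ ($H = \left(- \frac{1}{5}\right) 100 = -20$)
$j{\left(h \right)} = \frac{5}{h + h^{2}} + \frac{h}{3}$ ($j{\left(h \right)} = \frac{5}{h^{2} + h} + h \frac{1}{3} = \frac{5}{h + h^{2}} + \frac{h}{3}$)
$g{\left(p,W \right)} = 0$ ($g{\left(p,W \right)} = 0 \left(-1 + \frac{15 + \left(-5\right)^{2} + \left(-5\right)^{3}}{3 \left(-5\right) \left(1 - 5\right)}\right) = 0 \left(-1 + \frac{1}{3} \left(- \frac{1}{5}\right) \frac{1}{-4} \left(15 + 25 - 125\right)\right) = 0 \left(-1 + \frac{1}{3} \left(- \frac{1}{5}\right) \left(- \frac{1}{4}\right) \left(-85\right)\right) = 0 \left(-1 - \frac{17}{12}\right) = 0 \left(- \frac{29}{12}\right) = 0$)
$g{\left(-8,-5 \right)} H y = 0 \left(-20\right) \left(-62\right) = 0 \left(-62\right) = 0$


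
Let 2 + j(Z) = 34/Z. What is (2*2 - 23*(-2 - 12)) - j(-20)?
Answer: 3297/10 ≈ 329.70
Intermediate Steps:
j(Z) = -2 + 34/Z
(2*2 - 23*(-2 - 12)) - j(-20) = (2*2 - 23*(-2 - 12)) - (-2 + 34/(-20)) = (4 - 23*(-14)) - (-2 + 34*(-1/20)) = (4 + 322) - (-2 - 17/10) = 326 - 1*(-37/10) = 326 + 37/10 = 3297/10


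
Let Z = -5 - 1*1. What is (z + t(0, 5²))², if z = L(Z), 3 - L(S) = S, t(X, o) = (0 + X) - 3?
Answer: 36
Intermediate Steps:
t(X, o) = -3 + X (t(X, o) = X - 3 = -3 + X)
Z = -6 (Z = -5 - 1 = -6)
L(S) = 3 - S
z = 9 (z = 3 - 1*(-6) = 3 + 6 = 9)
(z + t(0, 5²))² = (9 + (-3 + 0))² = (9 - 3)² = 6² = 36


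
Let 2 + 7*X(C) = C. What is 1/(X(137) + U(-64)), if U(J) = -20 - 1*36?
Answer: -7/257 ≈ -0.027237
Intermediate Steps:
U(J) = -56 (U(J) = -20 - 36 = -56)
X(C) = -2/7 + C/7
1/(X(137) + U(-64)) = 1/((-2/7 + (⅐)*137) - 56) = 1/((-2/7 + 137/7) - 56) = 1/(135/7 - 56) = 1/(-257/7) = -7/257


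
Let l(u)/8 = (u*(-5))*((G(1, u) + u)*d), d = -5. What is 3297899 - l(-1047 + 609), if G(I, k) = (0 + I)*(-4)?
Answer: -35421301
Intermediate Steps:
G(I, k) = -4*I (G(I, k) = I*(-4) = -4*I)
l(u) = -40*u*(20 - 5*u) (l(u) = 8*((u*(-5))*((-4*1 + u)*(-5))) = 8*((-5*u)*((-4 + u)*(-5))) = 8*((-5*u)*(20 - 5*u)) = 8*(-5*u*(20 - 5*u)) = -40*u*(20 - 5*u))
3297899 - l(-1047 + 609) = 3297899 - 200*(-1047 + 609)*(-4 + (-1047 + 609)) = 3297899 - 200*(-438)*(-4 - 438) = 3297899 - 200*(-438)*(-442) = 3297899 - 1*38719200 = 3297899 - 38719200 = -35421301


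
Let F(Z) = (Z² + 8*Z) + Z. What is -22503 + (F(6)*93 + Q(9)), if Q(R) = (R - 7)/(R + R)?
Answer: -127196/9 ≈ -14133.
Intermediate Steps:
F(Z) = Z² + 9*Z
Q(R) = (-7 + R)/(2*R) (Q(R) = (-7 + R)/((2*R)) = (-7 + R)*(1/(2*R)) = (-7 + R)/(2*R))
-22503 + (F(6)*93 + Q(9)) = -22503 + ((6*(9 + 6))*93 + (½)*(-7 + 9)/9) = -22503 + ((6*15)*93 + (½)*(⅑)*2) = -22503 + (90*93 + ⅑) = -22503 + (8370 + ⅑) = -22503 + 75331/9 = -127196/9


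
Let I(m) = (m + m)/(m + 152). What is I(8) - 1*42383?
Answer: -423829/10 ≈ -42383.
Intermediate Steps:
I(m) = 2*m/(152 + m) (I(m) = (2*m)/(152 + m) = 2*m/(152 + m))
I(8) - 1*42383 = 2*8/(152 + 8) - 1*42383 = 2*8/160 - 42383 = 2*8*(1/160) - 42383 = 1/10 - 42383 = -423829/10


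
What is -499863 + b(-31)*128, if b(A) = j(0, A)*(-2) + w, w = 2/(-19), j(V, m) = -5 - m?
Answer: -9624117/19 ≈ -5.0653e+5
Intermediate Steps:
w = -2/19 (w = 2*(-1/19) = -2/19 ≈ -0.10526)
b(A) = 188/19 + 2*A (b(A) = (-5 - A)*(-2) - 2/19 = (10 + 2*A) - 2/19 = 188/19 + 2*A)
-499863 + b(-31)*128 = -499863 + (188/19 + 2*(-31))*128 = -499863 + (188/19 - 62)*128 = -499863 - 990/19*128 = -499863 - 126720/19 = -9624117/19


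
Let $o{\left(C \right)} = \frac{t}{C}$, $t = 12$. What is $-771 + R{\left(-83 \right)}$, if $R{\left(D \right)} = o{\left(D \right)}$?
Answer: $- \frac{64005}{83} \approx -771.14$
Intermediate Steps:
$o{\left(C \right)} = \frac{12}{C}$
$R{\left(D \right)} = \frac{12}{D}$
$-771 + R{\left(-83 \right)} = -771 + \frac{12}{-83} = -771 + 12 \left(- \frac{1}{83}\right) = -771 - \frac{12}{83} = - \frac{64005}{83}$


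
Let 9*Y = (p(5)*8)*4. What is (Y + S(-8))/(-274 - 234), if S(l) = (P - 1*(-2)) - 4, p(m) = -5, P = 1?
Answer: 169/4572 ≈ 0.036964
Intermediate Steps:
S(l) = -1 (S(l) = (1 - 1*(-2)) - 4 = (1 + 2) - 4 = 3 - 4 = -1)
Y = -160/9 (Y = (-5*8*4)/9 = (-40*4)/9 = (1/9)*(-160) = -160/9 ≈ -17.778)
(Y + S(-8))/(-274 - 234) = (-160/9 - 1)/(-274 - 234) = -169/9/(-508) = -169/9*(-1/508) = 169/4572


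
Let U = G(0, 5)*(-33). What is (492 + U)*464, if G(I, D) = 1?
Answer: 212976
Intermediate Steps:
U = -33 (U = 1*(-33) = -33)
(492 + U)*464 = (492 - 33)*464 = 459*464 = 212976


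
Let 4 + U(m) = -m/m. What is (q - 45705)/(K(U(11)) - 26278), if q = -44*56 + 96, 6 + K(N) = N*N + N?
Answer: 48073/26264 ≈ 1.8304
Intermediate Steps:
U(m) = -5 (U(m) = -4 - m/m = -4 - 1*1 = -4 - 1 = -5)
K(N) = -6 + N + N² (K(N) = -6 + (N*N + N) = -6 + (N² + N) = -6 + (N + N²) = -6 + N + N²)
q = -2368 (q = -2464 + 96 = -2368)
(q - 45705)/(K(U(11)) - 26278) = (-2368 - 45705)/((-6 - 5 + (-5)²) - 26278) = -48073/((-6 - 5 + 25) - 26278) = -48073/(14 - 26278) = -48073/(-26264) = -48073*(-1/26264) = 48073/26264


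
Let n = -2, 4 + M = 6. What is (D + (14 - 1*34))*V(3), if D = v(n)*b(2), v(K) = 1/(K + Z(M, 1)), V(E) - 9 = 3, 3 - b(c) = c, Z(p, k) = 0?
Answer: -246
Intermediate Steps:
M = 2 (M = -4 + 6 = 2)
b(c) = 3 - c
V(E) = 12 (V(E) = 9 + 3 = 12)
v(K) = 1/K (v(K) = 1/(K + 0) = 1/K)
D = -½ (D = (3 - 1*2)/(-2) = -(3 - 2)/2 = -½*1 = -½ ≈ -0.50000)
(D + (14 - 1*34))*V(3) = (-½ + (14 - 1*34))*12 = (-½ + (14 - 34))*12 = (-½ - 20)*12 = -41/2*12 = -246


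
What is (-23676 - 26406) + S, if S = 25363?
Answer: -24719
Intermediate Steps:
(-23676 - 26406) + S = (-23676 - 26406) + 25363 = -50082 + 25363 = -24719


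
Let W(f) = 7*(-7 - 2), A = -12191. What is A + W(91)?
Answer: -12254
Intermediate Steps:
W(f) = -63 (W(f) = 7*(-9) = -63)
A + W(91) = -12191 - 63 = -12254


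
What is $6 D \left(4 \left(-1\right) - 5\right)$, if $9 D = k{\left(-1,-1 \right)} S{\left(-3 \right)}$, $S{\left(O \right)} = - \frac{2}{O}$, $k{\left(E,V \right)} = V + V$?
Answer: $8$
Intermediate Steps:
$k{\left(E,V \right)} = 2 V$
$D = - \frac{4}{27}$ ($D = \frac{2 \left(-1\right) \left(- \frac{2}{-3}\right)}{9} = \frac{\left(-2\right) \left(\left(-2\right) \left(- \frac{1}{3}\right)\right)}{9} = \frac{\left(-2\right) \frac{2}{3}}{9} = \frac{1}{9} \left(- \frac{4}{3}\right) = - \frac{4}{27} \approx -0.14815$)
$6 D \left(4 \left(-1\right) - 5\right) = 6 \left(- \frac{4}{27}\right) \left(4 \left(-1\right) - 5\right) = - \frac{8 \left(-4 - 5\right)}{9} = \left(- \frac{8}{9}\right) \left(-9\right) = 8$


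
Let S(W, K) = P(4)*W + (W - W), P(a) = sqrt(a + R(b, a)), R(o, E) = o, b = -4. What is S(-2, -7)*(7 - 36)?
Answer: 0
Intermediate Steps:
P(a) = sqrt(-4 + a) (P(a) = sqrt(a - 4) = sqrt(-4 + a))
S(W, K) = 0 (S(W, K) = sqrt(-4 + 4)*W + (W - W) = sqrt(0)*W + 0 = 0*W + 0 = 0 + 0 = 0)
S(-2, -7)*(7 - 36) = 0*(7 - 36) = 0*(-29) = 0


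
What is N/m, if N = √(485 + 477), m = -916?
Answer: -√962/916 ≈ -0.033860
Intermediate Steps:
N = √962 ≈ 31.016
N/m = √962/(-916) = √962*(-1/916) = -√962/916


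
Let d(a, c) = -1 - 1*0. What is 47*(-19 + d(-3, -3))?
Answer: -940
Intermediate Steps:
d(a, c) = -1 (d(a, c) = -1 + 0 = -1)
47*(-19 + d(-3, -3)) = 47*(-19 - 1) = 47*(-20) = -940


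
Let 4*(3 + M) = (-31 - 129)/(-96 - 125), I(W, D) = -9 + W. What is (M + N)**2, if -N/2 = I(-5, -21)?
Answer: 30969225/48841 ≈ 634.08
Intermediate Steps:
N = 28 (N = -2*(-9 - 5) = -2*(-14) = 28)
M = -623/221 (M = -3 + ((-31 - 129)/(-96 - 125))/4 = -3 + (-160/(-221))/4 = -3 + (-160*(-1/221))/4 = -3 + (1/4)*(160/221) = -3 + 40/221 = -623/221 ≈ -2.8190)
(M + N)**2 = (-623/221 + 28)**2 = (5565/221)**2 = 30969225/48841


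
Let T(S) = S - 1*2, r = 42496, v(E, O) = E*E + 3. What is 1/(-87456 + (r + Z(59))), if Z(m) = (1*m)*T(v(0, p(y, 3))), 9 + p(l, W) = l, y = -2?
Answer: -1/44901 ≈ -2.2271e-5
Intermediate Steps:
p(l, W) = -9 + l
v(E, O) = 3 + E² (v(E, O) = E² + 3 = 3 + E²)
T(S) = -2 + S (T(S) = S - 2 = -2 + S)
Z(m) = m (Z(m) = (1*m)*(-2 + (3 + 0²)) = m*(-2 + (3 + 0)) = m*(-2 + 3) = m*1 = m)
1/(-87456 + (r + Z(59))) = 1/(-87456 + (42496 + 59)) = 1/(-87456 + 42555) = 1/(-44901) = -1/44901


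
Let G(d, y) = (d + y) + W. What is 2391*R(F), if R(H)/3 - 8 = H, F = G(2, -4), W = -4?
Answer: 14346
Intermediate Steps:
G(d, y) = -4 + d + y (G(d, y) = (d + y) - 4 = -4 + d + y)
F = -6 (F = -4 + 2 - 4 = -6)
R(H) = 24 + 3*H
2391*R(F) = 2391*(24 + 3*(-6)) = 2391*(24 - 18) = 2391*6 = 14346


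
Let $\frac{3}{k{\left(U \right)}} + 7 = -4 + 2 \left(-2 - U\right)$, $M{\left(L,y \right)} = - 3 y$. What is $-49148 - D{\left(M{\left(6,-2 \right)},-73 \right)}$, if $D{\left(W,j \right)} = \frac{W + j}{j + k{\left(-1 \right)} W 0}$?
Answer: $- \frac{3587871}{73} \approx -49149.0$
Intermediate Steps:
$k{\left(U \right)} = \frac{3}{-15 - 2 U}$ ($k{\left(U \right)} = \frac{3}{-7 + \left(-4 + 2 \left(-2 - U\right)\right)} = \frac{3}{-7 - \left(8 + 2 U\right)} = \frac{3}{-15 - 2 U}$)
$D{\left(W,j \right)} = \frac{W + j}{j}$ ($D{\left(W,j \right)} = \frac{W + j}{j + - \frac{3}{15 + 2 \left(-1\right)} W 0} = \frac{W + j}{j + - \frac{3}{15 - 2} W 0} = \frac{W + j}{j + - \frac{3}{13} W 0} = \frac{W + j}{j + \left(-3\right) \frac{1}{13} W 0} = \frac{W + j}{j + - \frac{3 W}{13} \cdot 0} = \frac{W + j}{j + 0} = \frac{W + j}{j}$)
$-49148 - D{\left(M{\left(6,-2 \right)},-73 \right)} = -49148 - \frac{\left(-3\right) \left(-2\right) - 73}{-73} = -49148 - - \frac{6 - 73}{73} = -49148 - \left(- \frac{1}{73}\right) \left(-67\right) = -49148 - \frac{67}{73} = - \frac{3587871}{73}$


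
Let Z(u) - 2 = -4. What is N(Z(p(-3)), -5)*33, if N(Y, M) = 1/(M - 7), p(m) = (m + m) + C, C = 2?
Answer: -11/4 ≈ -2.7500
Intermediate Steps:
p(m) = 2 + 2*m (p(m) = (m + m) + 2 = 2*m + 2 = 2 + 2*m)
Z(u) = -2 (Z(u) = 2 - 4 = -2)
N(Y, M) = 1/(-7 + M)
N(Z(p(-3)), -5)*33 = 33/(-7 - 5) = 33/(-12) = -1/12*33 = -11/4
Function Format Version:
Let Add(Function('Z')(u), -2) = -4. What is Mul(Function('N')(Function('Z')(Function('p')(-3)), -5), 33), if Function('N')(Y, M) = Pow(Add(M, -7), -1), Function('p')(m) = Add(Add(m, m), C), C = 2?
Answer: Rational(-11, 4) ≈ -2.7500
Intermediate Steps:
Function('p')(m) = Add(2, Mul(2, m)) (Function('p')(m) = Add(Add(m, m), 2) = Add(Mul(2, m), 2) = Add(2, Mul(2, m)))
Function('Z')(u) = -2 (Function('Z')(u) = Add(2, -4) = -2)
Function('N')(Y, M) = Pow(Add(-7, M), -1)
Mul(Function('N')(Function('Z')(Function('p')(-3)), -5), 33) = Mul(Pow(Add(-7, -5), -1), 33) = Mul(Pow(-12, -1), 33) = Mul(Rational(-1, 12), 33) = Rational(-11, 4)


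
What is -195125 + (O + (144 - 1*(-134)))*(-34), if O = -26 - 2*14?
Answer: -202741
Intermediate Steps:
O = -54 (O = -26 - 1*28 = -26 - 28 = -54)
-195125 + (O + (144 - 1*(-134)))*(-34) = -195125 + (-54 + (144 - 1*(-134)))*(-34) = -195125 + (-54 + (144 + 134))*(-34) = -195125 + (-54 + 278)*(-34) = -195125 + 224*(-34) = -195125 - 7616 = -202741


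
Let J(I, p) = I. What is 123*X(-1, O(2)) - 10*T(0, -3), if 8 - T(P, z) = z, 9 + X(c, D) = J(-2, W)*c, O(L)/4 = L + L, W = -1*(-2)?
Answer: -971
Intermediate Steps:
W = 2
O(L) = 8*L (O(L) = 4*(L + L) = 4*(2*L) = 8*L)
X(c, D) = -9 - 2*c
T(P, z) = 8 - z
123*X(-1, O(2)) - 10*T(0, -3) = 123*(-9 - 2*(-1)) - 10*(8 - 1*(-3)) = 123*(-9 + 2) - 10*(8 + 3) = 123*(-7) - 10*11 = -861 - 110 = -971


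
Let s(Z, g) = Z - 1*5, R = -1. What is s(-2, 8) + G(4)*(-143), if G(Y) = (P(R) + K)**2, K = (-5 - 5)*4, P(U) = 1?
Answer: -217510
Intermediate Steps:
s(Z, g) = -5 + Z (s(Z, g) = Z - 5 = -5 + Z)
K = -40 (K = -10*4 = -40)
G(Y) = 1521 (G(Y) = (1 - 40)**2 = (-39)**2 = 1521)
s(-2, 8) + G(4)*(-143) = (-5 - 2) + 1521*(-143) = -7 - 217503 = -217510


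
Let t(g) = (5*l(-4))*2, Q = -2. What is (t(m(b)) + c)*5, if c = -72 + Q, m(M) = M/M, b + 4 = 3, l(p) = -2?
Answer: -470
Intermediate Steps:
b = -1 (b = -4 + 3 = -1)
m(M) = 1
t(g) = -20 (t(g) = (5*(-2))*2 = -10*2 = -20)
c = -74 (c = -72 - 2 = -74)
(t(m(b)) + c)*5 = (-20 - 74)*5 = -94*5 = -470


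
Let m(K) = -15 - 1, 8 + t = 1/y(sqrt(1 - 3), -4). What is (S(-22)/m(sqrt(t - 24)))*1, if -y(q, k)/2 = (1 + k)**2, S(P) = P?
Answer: 11/8 ≈ 1.3750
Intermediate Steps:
y(q, k) = -2*(1 + k)**2
t = -145/18 (t = -8 + 1/(-2*(1 - 4)**2) = -8 + 1/(-2*(-3)**2) = -8 + 1/(-2*9) = -8 + 1/(-18) = -8 - 1/18 = -145/18 ≈ -8.0556)
m(K) = -16
(S(-22)/m(sqrt(t - 24)))*1 = -22/(-16)*1 = -22*(-1/16)*1 = (11/8)*1 = 11/8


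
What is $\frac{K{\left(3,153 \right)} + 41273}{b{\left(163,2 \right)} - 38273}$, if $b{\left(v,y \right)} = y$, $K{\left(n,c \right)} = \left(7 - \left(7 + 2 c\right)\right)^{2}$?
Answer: $- \frac{134909}{38271} \approx -3.5251$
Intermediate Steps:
$K{\left(n,c \right)} = 4 c^{2}$ ($K{\left(n,c \right)} = \left(7 - \left(7 + 2 c\right)\right)^{2} = \left(- 2 c\right)^{2} = 4 c^{2}$)
$\frac{K{\left(3,153 \right)} + 41273}{b{\left(163,2 \right)} - 38273} = \frac{4 \cdot 153^{2} + 41273}{2 - 38273} = \frac{4 \cdot 23409 + 41273}{-38271} = \left(93636 + 41273\right) \left(- \frac{1}{38271}\right) = 134909 \left(- \frac{1}{38271}\right) = - \frac{134909}{38271}$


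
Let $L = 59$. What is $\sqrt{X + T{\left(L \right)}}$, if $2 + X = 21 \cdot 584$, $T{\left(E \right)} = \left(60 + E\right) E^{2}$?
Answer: $3 \sqrt{47389} \approx 653.07$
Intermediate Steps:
$T{\left(E \right)} = E^{2} \left(60 + E\right)$
$X = 12262$ ($X = -2 + 21 \cdot 584 = -2 + 12264 = 12262$)
$\sqrt{X + T{\left(L \right)}} = \sqrt{12262 + 59^{2} \left(60 + 59\right)} = \sqrt{12262 + 3481 \cdot 119} = \sqrt{12262 + 414239} = \sqrt{426501} = 3 \sqrt{47389}$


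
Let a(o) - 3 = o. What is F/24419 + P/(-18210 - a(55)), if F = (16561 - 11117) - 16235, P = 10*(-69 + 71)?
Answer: -49404592/111521573 ≈ -0.44300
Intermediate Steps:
a(o) = 3 + o
P = 20 (P = 10*2 = 20)
F = -10791 (F = 5444 - 16235 = -10791)
F/24419 + P/(-18210 - a(55)) = -10791/24419 + 20/(-18210 - (3 + 55)) = -10791*1/24419 + 20/(-18210 - 1*58) = -10791/24419 + 20/(-18210 - 58) = -10791/24419 + 20/(-18268) = -10791/24419 + 20*(-1/18268) = -10791/24419 - 5/4567 = -49404592/111521573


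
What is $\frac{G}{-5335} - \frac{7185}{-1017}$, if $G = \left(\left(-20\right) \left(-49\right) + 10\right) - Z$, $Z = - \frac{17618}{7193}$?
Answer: $\frac{89487283493}{13009008045} \approx 6.8789$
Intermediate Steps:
$Z = - \frac{17618}{7193}$ ($Z = \left(-17618\right) \frac{1}{7193} = - \frac{17618}{7193} \approx -2.4493$)
$G = \frac{7138688}{7193}$ ($G = \left(\left(-20\right) \left(-49\right) + 10\right) - - \frac{17618}{7193} = \left(980 + 10\right) + \frac{17618}{7193} = 990 + \frac{17618}{7193} = \frac{7138688}{7193} \approx 992.45$)
$\frac{G}{-5335} - \frac{7185}{-1017} = \frac{7138688}{7193 \left(-5335\right)} - \frac{7185}{-1017} = \frac{7138688}{7193} \left(- \frac{1}{5335}\right) - - \frac{2395}{339} = - \frac{7138688}{38374655} + \frac{2395}{339} = \frac{89487283493}{13009008045}$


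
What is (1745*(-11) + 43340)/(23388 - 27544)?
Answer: -24145/4156 ≈ -5.8097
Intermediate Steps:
(1745*(-11) + 43340)/(23388 - 27544) = (-19195 + 43340)/(-4156) = 24145*(-1/4156) = -24145/4156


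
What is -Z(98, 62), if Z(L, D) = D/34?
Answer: -31/17 ≈ -1.8235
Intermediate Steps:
Z(L, D) = D/34 (Z(L, D) = D*(1/34) = D/34)
-Z(98, 62) = -62/34 = -1*31/17 = -31/17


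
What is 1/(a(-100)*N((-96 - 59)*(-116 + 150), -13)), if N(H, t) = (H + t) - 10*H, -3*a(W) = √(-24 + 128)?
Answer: -3*√26/2465684 ≈ -6.2040e-6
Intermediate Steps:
a(W) = -2*√26/3 (a(W) = -√(-24 + 128)/3 = -2*√26/3)
N(H, t) = t - 9*H
1/(a(-100)*N((-96 - 59)*(-116 + 150), -13)) = 1/(((-2*√26/3))*(-13 - 9*(-96 - 59)*(-116 + 150))) = (-3*√26/52)/(-13 - (-1395)*34) = (-3*√26/52)/(-13 - 9*(-5270)) = (-3*√26/52)/(-13 + 47430) = -3*√26/52/47417 = -3*√26/52*(1/47417) = -3*√26/2465684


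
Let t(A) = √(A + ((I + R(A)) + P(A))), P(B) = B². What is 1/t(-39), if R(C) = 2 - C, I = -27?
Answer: √374/748 ≈ 0.025854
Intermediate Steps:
t(A) = √(-25 + A²) (t(A) = √(A + ((-27 + (2 - A)) + A²)) = √(A + ((-25 - A) + A²)) = √(A + (-25 + A² - A)) = √(-25 + A²))
1/t(-39) = 1/(√(-25 + (-39)²)) = 1/(√(-25 + 1521)) = 1/(√1496) = 1/(2*√374) = √374/748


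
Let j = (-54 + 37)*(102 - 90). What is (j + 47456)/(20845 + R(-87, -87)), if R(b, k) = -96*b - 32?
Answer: 47252/29165 ≈ 1.6202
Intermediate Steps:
R(b, k) = -32 - 96*b
j = -204 (j = -17*12 = -204)
(j + 47456)/(20845 + R(-87, -87)) = (-204 + 47456)/(20845 + (-32 - 96*(-87))) = 47252/(20845 + (-32 + 8352)) = 47252/(20845 + 8320) = 47252/29165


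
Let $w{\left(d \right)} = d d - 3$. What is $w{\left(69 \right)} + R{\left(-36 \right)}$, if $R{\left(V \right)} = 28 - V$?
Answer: $4822$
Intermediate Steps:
$w{\left(d \right)} = -3 + d^{2}$ ($w{\left(d \right)} = d^{2} - 3 = -3 + d^{2}$)
$w{\left(69 \right)} + R{\left(-36 \right)} = \left(-3 + 69^{2}\right) + \left(28 - -36\right) = \left(-3 + 4761\right) + \left(28 + 36\right) = 4758 + 64 = 4822$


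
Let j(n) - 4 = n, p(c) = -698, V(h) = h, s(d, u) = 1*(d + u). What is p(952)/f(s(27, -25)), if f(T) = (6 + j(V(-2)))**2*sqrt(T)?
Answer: -349*sqrt(2)/64 ≈ -7.7119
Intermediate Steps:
s(d, u) = d + u
j(n) = 4 + n
f(T) = 64*sqrt(T) (f(T) = (6 + (4 - 2))**2*sqrt(T) = (6 + 2)**2*sqrt(T) = 8**2*sqrt(T) = 64*sqrt(T))
p(952)/f(s(27, -25)) = -698*1/(64*sqrt(27 - 25)) = -698*sqrt(2)/128 = -349*sqrt(2)/64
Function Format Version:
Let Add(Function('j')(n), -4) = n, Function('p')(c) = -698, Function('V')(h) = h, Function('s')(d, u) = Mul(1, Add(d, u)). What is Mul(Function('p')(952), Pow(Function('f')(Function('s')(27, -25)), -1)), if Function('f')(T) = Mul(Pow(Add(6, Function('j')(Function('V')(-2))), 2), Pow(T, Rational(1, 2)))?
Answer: Mul(Rational(-349, 64), Pow(2, Rational(1, 2))) ≈ -7.7119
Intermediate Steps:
Function('s')(d, u) = Add(d, u)
Function('j')(n) = Add(4, n)
Function('f')(T) = Mul(64, Pow(T, Rational(1, 2))) (Function('f')(T) = Mul(Pow(Add(6, Add(4, -2)), 2), Pow(T, Rational(1, 2))) = Mul(Pow(Add(6, 2), 2), Pow(T, Rational(1, 2))) = Mul(Pow(8, 2), Pow(T, Rational(1, 2))) = Mul(64, Pow(T, Rational(1, 2))))
Mul(Function('p')(952), Pow(Function('f')(Function('s')(27, -25)), -1)) = Mul(-698, Pow(Mul(64, Pow(Add(27, -25), Rational(1, 2))), -1)) = Mul(-698, Pow(Mul(64, Pow(2, Rational(1, 2))), -1)) = Mul(-698, Mul(Rational(1, 128), Pow(2, Rational(1, 2)))) = Mul(Rational(-349, 64), Pow(2, Rational(1, 2)))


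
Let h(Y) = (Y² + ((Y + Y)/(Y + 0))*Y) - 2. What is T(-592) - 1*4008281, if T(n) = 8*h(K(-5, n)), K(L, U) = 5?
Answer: -4008017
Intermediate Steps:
h(Y) = -2 + Y² + 2*Y (h(Y) = (Y² + ((2*Y)/Y)*Y) - 2 = (Y² + 2*Y) - 2 = -2 + Y² + 2*Y)
T(n) = 264 (T(n) = 8*(-2 + 5² + 2*5) = 8*(-2 + 25 + 10) = 8*33 = 264)
T(-592) - 1*4008281 = 264 - 1*4008281 = 264 - 4008281 = -4008017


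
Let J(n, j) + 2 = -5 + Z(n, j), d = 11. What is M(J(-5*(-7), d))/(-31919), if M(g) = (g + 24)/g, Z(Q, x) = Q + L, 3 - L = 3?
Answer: -13/223433 ≈ -5.8183e-5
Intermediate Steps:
L = 0 (L = 3 - 1*3 = 3 - 3 = 0)
Z(Q, x) = Q (Z(Q, x) = Q + 0 = Q)
J(n, j) = -7 + n (J(n, j) = -2 + (-5 + n) = -7 + n)
M(g) = (24 + g)/g
M(J(-5*(-7), d))/(-31919) = ((24 + (-7 - 5*(-7)))/(-7 - 5*(-7)))/(-31919) = ((24 + (-7 + 35))/(-7 + 35))*(-1/31919) = ((24 + 28)/28)*(-1/31919) = ((1/28)*52)*(-1/31919) = (13/7)*(-1/31919) = -13/223433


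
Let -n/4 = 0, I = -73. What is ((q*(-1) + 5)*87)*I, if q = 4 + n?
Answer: -6351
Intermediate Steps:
n = 0 (n = -4*0 = 0)
q = 4 (q = 4 + 0 = 4)
((q*(-1) + 5)*87)*I = ((4*(-1) + 5)*87)*(-73) = ((-4 + 5)*87)*(-73) = (1*87)*(-73) = 87*(-73) = -6351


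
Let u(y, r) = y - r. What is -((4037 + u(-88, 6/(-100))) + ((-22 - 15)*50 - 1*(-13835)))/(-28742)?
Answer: 796703/1437100 ≈ 0.55438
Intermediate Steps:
-((4037 + u(-88, 6/(-100))) + ((-22 - 15)*50 - 1*(-13835)))/(-28742) = -((4037 + (-88 - 6/(-100))) + ((-22 - 15)*50 - 1*(-13835)))/(-28742) = -((4037 + (-88 - 6*(-1)/100)) + (-37*50 + 13835))*(-1)/28742 = -((4037 + (-88 - 1*(-3/50))) + (-1850 + 13835))*(-1)/28742 = -((4037 + (-88 + 3/50)) + 11985)*(-1)/28742 = -((4037 - 4397/50) + 11985)*(-1)/28742 = -(197453/50 + 11985)*(-1)/28742 = -796703*(-1)/(50*28742) = -1*(-796703/1437100) = 796703/1437100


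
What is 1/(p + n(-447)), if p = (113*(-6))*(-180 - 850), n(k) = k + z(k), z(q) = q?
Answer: 1/697446 ≈ 1.4338e-6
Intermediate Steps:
n(k) = 2*k (n(k) = k + k = 2*k)
p = 698340 (p = -678*(-1030) = 698340)
1/(p + n(-447)) = 1/(698340 + 2*(-447)) = 1/(698340 - 894) = 1/697446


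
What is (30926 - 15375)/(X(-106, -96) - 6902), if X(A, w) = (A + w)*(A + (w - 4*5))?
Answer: 15551/37942 ≈ 0.40986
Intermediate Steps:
X(A, w) = (A + w)*(-20 + A + w) (X(A, w) = (A + w)*(A + (w - 20)) = (A + w)*(A + (-20 + w)) = (A + w)*(-20 + A + w))
(30926 - 15375)/(X(-106, -96) - 6902) = (30926 - 15375)/(((-106)² + (-96)² - 20*(-106) - 20*(-96) + 2*(-106)*(-96)) - 6902) = 15551/((11236 + 9216 + 2120 + 1920 + 20352) - 6902) = 15551/(44844 - 6902) = 15551/37942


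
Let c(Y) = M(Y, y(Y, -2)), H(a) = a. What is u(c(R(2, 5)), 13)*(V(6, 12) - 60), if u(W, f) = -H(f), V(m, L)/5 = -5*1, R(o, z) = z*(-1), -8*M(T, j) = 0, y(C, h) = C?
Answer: 1105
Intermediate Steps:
M(T, j) = 0 (M(T, j) = -1/8*0 = 0)
R(o, z) = -z
c(Y) = 0
V(m, L) = -25 (V(m, L) = 5*(-5*1) = 5*(-5) = -25)
u(W, f) = -f
u(c(R(2, 5)), 13)*(V(6, 12) - 60) = (-1*13)*(-25 - 60) = -13*(-85) = 1105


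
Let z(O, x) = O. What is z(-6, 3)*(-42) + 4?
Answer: 256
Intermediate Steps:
z(-6, 3)*(-42) + 4 = -6*(-42) + 4 = 252 + 4 = 256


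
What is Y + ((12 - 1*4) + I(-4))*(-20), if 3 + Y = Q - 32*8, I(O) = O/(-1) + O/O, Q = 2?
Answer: -517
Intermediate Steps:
I(O) = 1 - O (I(O) = O*(-1) + 1 = -O + 1 = 1 - O)
Y = -257 (Y = -3 + (2 - 32*8) = -3 + (2 - 256) = -3 - 254 = -257)
Y + ((12 - 1*4) + I(-4))*(-20) = -257 + ((12 - 1*4) + (1 - 1*(-4)))*(-20) = -257 + ((12 - 4) + (1 + 4))*(-20) = -257 + (8 + 5)*(-20) = -257 + 13*(-20) = -257 - 260 = -517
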